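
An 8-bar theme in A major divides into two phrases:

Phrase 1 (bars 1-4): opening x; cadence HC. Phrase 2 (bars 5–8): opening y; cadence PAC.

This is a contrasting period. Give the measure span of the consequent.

The phrase ending with the weaker cadence (half cadence) is the antecedent; the one ending more conclusively (perfect authentic cadence) is the consequent. The consequent is measures 5–8.

measures 5–8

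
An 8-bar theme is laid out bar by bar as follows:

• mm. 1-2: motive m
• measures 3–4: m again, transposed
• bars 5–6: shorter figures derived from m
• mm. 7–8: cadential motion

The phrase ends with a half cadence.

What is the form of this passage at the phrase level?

sentence

Basic idea (mm. 1–2) + its repetition (mm. 3–4) form the presentation; fragmentation and cadence (mm. 5-8) form the continuation — the 8-bar whole is a sentence.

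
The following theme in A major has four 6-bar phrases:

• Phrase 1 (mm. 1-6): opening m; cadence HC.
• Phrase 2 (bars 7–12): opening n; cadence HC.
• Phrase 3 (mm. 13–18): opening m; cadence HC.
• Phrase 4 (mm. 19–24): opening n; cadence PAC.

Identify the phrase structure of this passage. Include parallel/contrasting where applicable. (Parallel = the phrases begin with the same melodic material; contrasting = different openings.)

parallel double period

Four phrases in two halves: the first half (mm. 1–12) ends with a half cadence, the second (bars 13-24) with a perfect authentic cadence — a large antecedent–consequent pair, i.e. a double period.
Phrase 3 begins with the same material as phrase 1, making it parallel.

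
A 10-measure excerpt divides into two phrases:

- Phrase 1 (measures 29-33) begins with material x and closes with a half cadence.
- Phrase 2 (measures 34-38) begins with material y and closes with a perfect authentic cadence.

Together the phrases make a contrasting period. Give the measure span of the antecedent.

The phrase ending with the weaker cadence (half cadence) is the antecedent; the one ending more conclusively (perfect authentic cadence) is the consequent. The antecedent is measures 29–33.

measures 29–33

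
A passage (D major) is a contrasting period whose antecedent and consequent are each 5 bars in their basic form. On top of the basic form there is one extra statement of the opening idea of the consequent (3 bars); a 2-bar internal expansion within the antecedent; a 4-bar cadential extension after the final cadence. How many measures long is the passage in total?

Basic contrasting period: 5 + 5 = 10 bars.
10 (basic form) + 3 (extra statement) + 2 (internal expansion) + 4 (cadential extension) = 19.

19 measures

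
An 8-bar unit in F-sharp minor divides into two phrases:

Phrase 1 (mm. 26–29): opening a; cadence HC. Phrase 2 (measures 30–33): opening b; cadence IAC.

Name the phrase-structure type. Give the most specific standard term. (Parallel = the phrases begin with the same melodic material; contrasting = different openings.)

Phrase 1 ends with a half cadence (weaker) and phrase 2 with an imperfect authentic cadence (stronger): antecedent + consequent = a period.
The two phrases open with different material (a / b), so the period is contrasting.

contrasting period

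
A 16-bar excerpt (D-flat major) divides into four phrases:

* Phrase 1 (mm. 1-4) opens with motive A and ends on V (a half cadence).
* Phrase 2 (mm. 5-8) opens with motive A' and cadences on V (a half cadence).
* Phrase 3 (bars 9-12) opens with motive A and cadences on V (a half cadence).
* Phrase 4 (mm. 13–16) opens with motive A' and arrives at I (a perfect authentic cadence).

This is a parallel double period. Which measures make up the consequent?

measures 9–16

In a double period the first pair of phrases (ending half cadence) is the large antecedent and the second pair (ending perfect authentic cadence) is the large consequent; the consequent is measures 9–16.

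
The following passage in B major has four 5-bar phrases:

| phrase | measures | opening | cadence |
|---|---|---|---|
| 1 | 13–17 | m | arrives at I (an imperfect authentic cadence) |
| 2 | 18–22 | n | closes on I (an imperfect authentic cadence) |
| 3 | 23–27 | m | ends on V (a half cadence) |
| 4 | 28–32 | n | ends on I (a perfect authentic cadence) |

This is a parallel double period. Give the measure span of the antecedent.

In a double period the first pair of phrases (ending imperfect authentic cadence) is the large antecedent and the second pair (ending perfect authentic cadence) is the large consequent; the antecedent is measures 13–22.

measures 13–22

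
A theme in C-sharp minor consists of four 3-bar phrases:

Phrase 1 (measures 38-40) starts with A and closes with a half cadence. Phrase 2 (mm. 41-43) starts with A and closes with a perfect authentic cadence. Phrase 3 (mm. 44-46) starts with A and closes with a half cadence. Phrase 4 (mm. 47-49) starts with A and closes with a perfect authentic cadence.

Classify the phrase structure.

repeated period

The cadence pattern HC–PAC–HC–PAC is weak–strong twice, and phrases 3–4 restate phrases 1–2: a period heard twice, not a double period (which would end weakly at phrase 2).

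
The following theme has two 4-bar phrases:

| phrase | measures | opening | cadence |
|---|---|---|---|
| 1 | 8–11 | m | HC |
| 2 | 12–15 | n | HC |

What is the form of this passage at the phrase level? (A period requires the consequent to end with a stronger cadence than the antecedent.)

The second phrase closes with a half cadence, which is not stronger than the first phrase's half cadence; without a weak→strong cadential pair there is no antecedent–consequent relationship, so this is a phrase group rather than a period.

phrase group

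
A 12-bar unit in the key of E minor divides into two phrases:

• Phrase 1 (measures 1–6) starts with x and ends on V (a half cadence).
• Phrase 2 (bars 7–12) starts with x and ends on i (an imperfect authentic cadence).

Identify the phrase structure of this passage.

parallel period

Phrase 1 ends with a half cadence (weaker) and phrase 2 with an imperfect authentic cadence (stronger): antecedent + consequent = a period.
The two phrases open with the same material (x / x), so the period is parallel.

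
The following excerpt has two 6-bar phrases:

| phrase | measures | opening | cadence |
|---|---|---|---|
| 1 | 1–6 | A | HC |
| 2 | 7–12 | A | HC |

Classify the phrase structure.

Both phrases have the same opening (A) and the same cadence (half cadence): the second is a restatement, not a consequent, so this is a repeated phrase rather than a period.

repeated phrase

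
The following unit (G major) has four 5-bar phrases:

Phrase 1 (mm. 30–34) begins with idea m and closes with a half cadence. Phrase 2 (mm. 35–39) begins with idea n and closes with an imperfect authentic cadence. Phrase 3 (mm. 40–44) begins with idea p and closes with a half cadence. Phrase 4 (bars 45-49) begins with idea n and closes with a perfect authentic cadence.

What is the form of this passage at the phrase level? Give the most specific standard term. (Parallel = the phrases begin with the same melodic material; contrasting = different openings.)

contrasting double period

Four phrases in two halves: the first half (measures 30–39) ends with an imperfect authentic cadence, the second (mm. 40–49) with a perfect authentic cadence — a large antecedent–consequent pair, i.e. a double period.
Phrase 3 begins with different material from phrase 1, making it contrasting.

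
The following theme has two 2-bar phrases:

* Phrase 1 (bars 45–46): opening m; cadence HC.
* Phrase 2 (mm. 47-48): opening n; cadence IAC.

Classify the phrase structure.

Phrase 1 ends with a half cadence (weaker) and phrase 2 with an imperfect authentic cadence (stronger): antecedent + consequent = a period.
The two phrases open with different material (m / n), so the period is contrasting.

contrasting period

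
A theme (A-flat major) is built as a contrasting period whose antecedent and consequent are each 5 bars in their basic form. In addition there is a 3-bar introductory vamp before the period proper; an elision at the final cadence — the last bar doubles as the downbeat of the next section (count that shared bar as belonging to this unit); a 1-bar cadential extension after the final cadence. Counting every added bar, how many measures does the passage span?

Basic contrasting period: 5 + 5 = 10 bars.
10 (basic form) + 3 (introduction) + 1 (cadential extension) = 14.
The elision shares a bar with the next section but does not change this unit's count.

14 measures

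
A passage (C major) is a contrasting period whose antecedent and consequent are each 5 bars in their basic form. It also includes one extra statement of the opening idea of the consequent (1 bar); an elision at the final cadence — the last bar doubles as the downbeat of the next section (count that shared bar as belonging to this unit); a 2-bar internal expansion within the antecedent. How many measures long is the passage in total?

Basic contrasting period: 5 + 5 = 10 bars.
10 (basic form) + 1 (extra statement) + 2 (internal expansion) = 13.
The elision shares a bar with the next section but does not change this unit's count.

13 measures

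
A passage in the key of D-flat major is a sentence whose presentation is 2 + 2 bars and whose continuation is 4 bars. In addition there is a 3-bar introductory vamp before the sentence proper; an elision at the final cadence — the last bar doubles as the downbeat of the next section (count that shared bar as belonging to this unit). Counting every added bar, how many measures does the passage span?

Basic sentence: 2 + 2 + 4 = 8 bars.
8 (basic form) + 3 (introduction) = 11.
The elision shares a bar with the next section but does not change this unit's count.

11 measures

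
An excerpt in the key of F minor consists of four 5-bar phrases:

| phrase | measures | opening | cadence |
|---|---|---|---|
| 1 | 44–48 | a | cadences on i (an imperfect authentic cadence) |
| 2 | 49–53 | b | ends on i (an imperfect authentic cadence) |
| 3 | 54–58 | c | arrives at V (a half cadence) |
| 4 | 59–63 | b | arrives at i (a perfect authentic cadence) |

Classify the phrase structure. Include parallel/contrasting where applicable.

contrasting double period

Four phrases in two halves: the first half (bars 44–53) ends with an imperfect authentic cadence, the second (bars 54–63) with a perfect authentic cadence — a large antecedent–consequent pair, i.e. a double period.
Phrase 3 begins with different material from phrase 1, making it contrasting.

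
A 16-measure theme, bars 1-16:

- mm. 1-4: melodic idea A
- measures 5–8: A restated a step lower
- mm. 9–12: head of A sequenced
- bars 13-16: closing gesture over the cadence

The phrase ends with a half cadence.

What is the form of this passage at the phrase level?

Basic idea (bars 1–4) + its repetition (measures 5–8) form the presentation; fragmentation and cadence (measures 9–16) form the continuation — the 16-bar whole is a sentence.

sentence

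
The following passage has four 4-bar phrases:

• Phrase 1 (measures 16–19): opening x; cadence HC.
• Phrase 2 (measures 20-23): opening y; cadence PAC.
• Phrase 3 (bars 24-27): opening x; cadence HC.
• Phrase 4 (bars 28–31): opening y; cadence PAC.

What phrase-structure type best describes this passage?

The cadence pattern HC–PAC–HC–PAC is weak–strong twice, and phrases 3–4 restate phrases 1–2: a period heard twice, not a double period (which would end weakly at phrase 2).

repeated period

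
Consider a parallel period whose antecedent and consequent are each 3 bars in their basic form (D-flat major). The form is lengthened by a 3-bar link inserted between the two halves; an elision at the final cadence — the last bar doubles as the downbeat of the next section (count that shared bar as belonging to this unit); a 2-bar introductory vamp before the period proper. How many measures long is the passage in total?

Basic parallel period: 3 + 3 = 6 bars.
6 (basic form) + 3 (link) + 2 (introduction) = 11.
The elision shares a bar with the next section but does not change this unit's count.

11 measures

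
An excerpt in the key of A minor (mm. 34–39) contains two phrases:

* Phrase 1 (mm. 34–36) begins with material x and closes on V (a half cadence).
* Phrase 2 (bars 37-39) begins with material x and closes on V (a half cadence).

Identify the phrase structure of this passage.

Both phrases have the same opening (x) and the same cadence (half cadence): the second is a restatement, not a consequent, so this is a repeated phrase rather than a period.

repeated phrase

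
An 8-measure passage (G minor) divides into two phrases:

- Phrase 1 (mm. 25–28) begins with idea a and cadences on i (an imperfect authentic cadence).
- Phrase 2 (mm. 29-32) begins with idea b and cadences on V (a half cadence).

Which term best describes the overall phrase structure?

phrase group

The second phrase closes with a half cadence, which is not stronger than the first phrase's imperfect authentic cadence; without a weak→strong cadential pair there is no antecedent–consequent relationship, so this is a phrase group rather than a period.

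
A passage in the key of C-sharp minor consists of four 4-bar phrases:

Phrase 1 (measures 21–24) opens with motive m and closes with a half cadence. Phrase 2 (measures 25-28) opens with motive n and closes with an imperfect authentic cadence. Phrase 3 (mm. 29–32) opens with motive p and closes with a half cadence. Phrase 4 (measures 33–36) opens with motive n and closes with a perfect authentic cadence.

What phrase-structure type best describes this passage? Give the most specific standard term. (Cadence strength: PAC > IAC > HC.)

Four phrases in two halves: the first half (measures 21–28) ends with an imperfect authentic cadence, the second (bars 29–36) with a perfect authentic cadence — a large antecedent–consequent pair, i.e. a double period.
Phrase 3 begins with different material from phrase 1, making it contrasting.

contrasting double period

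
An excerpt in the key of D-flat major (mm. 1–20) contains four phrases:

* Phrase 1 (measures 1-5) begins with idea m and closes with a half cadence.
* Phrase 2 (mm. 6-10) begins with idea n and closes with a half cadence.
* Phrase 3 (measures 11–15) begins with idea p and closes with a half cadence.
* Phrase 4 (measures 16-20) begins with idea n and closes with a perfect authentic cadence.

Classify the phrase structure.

Four phrases in two halves: the first half (bars 1–10) ends with a half cadence, the second (bars 11–20) with a perfect authentic cadence — a large antecedent–consequent pair, i.e. a double period.
Phrase 3 begins with different material from phrase 1, making it contrasting.

contrasting double period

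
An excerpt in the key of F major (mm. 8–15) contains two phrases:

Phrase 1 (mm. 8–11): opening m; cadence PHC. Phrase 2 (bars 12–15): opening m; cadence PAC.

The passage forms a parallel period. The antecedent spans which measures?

measures 8–11

The antecedent is the phrase ending with the weaker cadence (Phrygian half cadence, phrase 1) and the consequent the one ending more conclusively (perfect authentic cadence, phrase 2); the antecedent is mm. 8-11.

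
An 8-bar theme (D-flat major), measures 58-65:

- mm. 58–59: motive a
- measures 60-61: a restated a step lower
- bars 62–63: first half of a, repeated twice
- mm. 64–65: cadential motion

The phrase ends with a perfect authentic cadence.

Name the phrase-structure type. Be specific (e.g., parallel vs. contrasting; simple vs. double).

sentence

Basic idea (mm. 58–59) + its repetition (measures 60–61) form the presentation; fragmentation and cadence (mm. 62-65) form the continuation — the 8-bar whole is a sentence.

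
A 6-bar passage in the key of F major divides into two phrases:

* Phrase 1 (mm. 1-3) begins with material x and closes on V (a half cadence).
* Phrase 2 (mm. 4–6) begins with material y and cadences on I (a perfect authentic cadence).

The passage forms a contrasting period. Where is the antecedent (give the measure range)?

measures 1–3

The antecedent is the phrase ending with the weaker cadence (half cadence, phrase 1) and the consequent the one ending more conclusively (perfect authentic cadence, phrase 2); the antecedent is mm. 1-3.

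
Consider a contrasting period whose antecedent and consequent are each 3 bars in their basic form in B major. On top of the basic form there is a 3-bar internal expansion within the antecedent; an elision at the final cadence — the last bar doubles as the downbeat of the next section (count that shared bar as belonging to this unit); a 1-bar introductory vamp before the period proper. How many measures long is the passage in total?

Basic contrasting period: 3 + 3 = 6 bars.
6 (basic form) + 3 (internal expansion) + 1 (introduction) = 10.
The elision shares a bar with the next section but does not change this unit's count.

10 measures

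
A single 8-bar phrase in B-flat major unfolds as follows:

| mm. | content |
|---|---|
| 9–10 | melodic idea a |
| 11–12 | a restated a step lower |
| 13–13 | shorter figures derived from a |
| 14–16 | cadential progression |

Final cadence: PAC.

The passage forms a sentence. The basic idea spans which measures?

measures 9–10

The presentation of a sentence is the basic idea (mm. 9–10) plus its repetition (mm. 11–12); the basic idea is therefore measures 9–10.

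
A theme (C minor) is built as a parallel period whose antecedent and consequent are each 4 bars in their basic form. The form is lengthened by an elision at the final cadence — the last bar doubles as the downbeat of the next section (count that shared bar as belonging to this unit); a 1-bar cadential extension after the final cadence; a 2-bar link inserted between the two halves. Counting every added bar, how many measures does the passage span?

Basic parallel period: 4 + 4 = 8 bars.
8 (basic form) + 1 (cadential extension) + 2 (link) = 11.
The elision shares a bar with the next section but does not change this unit's count.

11 measures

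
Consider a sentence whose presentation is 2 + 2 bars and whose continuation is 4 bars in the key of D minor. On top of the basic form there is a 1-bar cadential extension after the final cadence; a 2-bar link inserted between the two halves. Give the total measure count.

11 measures

Basic sentence: 2 + 2 + 4 = 8 bars.
8 (basic form) + 1 (cadential extension) + 2 (link) = 11.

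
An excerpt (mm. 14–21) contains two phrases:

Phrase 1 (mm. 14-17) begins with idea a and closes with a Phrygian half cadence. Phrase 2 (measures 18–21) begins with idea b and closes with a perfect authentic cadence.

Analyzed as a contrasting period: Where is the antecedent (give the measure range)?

measures 14–17

The antecedent is the phrase ending with the weaker cadence (Phrygian half cadence, phrase 1) and the consequent the one ending more conclusively (perfect authentic cadence, phrase 2); the antecedent is measures 14–17.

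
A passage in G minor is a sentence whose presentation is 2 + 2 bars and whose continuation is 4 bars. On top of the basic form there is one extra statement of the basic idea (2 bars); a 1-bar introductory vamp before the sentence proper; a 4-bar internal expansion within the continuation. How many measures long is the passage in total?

15 measures

Basic sentence: 2 + 2 + 4 = 8 bars.
8 (basic form) + 2 (extra statement) + 1 (introduction) + 4 (internal expansion) = 15.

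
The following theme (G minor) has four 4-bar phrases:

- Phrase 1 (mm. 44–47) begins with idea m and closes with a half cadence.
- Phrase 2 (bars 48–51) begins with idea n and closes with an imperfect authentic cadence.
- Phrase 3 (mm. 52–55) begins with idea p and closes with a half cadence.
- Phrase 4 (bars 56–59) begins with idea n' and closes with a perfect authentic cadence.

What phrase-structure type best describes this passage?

contrasting double period

Four phrases in two halves: the first half (mm. 44–51) ends with an imperfect authentic cadence, the second (bars 52-59) with a perfect authentic cadence — a large antecedent–consequent pair, i.e. a double period.
Phrase 3 begins with different material from phrase 1, making it contrasting.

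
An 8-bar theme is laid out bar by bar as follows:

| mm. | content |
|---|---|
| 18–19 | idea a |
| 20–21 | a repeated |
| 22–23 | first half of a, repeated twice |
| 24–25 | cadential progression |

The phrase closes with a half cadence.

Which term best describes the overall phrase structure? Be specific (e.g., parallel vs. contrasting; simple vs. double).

sentence

Basic idea (mm. 18–19) + its repetition (bars 20-21) form the presentation; fragmentation and cadence (bars 22-25) form the continuation — the 8-bar whole is a sentence.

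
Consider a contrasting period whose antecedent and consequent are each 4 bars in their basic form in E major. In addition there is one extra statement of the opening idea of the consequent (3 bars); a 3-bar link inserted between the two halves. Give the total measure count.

Basic contrasting period: 4 + 4 = 8 bars.
8 (basic form) + 3 (extra statement) + 3 (link) = 14.

14 measures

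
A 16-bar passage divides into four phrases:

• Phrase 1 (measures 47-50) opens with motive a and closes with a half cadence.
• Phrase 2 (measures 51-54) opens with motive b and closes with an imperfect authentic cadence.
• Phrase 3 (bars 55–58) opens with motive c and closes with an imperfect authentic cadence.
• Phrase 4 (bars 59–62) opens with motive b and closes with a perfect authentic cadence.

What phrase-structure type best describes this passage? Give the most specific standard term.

Four phrases in two halves: the first half (measures 47-54) ends with an imperfect authentic cadence, the second (mm. 55–62) with a perfect authentic cadence — a large antecedent–consequent pair, i.e. a double period.
Phrase 3 begins with different material from phrase 1, making it contrasting.

contrasting double period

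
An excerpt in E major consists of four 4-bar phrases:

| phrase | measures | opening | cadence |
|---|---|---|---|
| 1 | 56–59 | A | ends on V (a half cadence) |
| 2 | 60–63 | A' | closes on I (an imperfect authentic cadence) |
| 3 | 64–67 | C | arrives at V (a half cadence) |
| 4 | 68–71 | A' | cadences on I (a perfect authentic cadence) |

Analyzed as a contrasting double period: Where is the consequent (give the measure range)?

In a double period the four phrases pair into a large antecedent (phrases 1–2, ending imperfect authentic cadence) and a large consequent (phrases 3–4, ending perfect authentic cadence). The consequent spans bars 64–71.

measures 64–71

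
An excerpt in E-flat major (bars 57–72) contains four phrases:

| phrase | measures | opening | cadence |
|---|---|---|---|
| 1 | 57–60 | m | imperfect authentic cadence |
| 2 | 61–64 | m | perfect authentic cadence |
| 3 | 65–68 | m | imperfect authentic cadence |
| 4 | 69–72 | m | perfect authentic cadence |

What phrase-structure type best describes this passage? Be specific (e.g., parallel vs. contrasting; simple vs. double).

repeated period

The cadence pattern IAC–PAC–IAC–PAC is weak–strong twice, and phrases 3–4 restate phrases 1–2: a period heard twice, not a double period (which would end weakly at phrase 2).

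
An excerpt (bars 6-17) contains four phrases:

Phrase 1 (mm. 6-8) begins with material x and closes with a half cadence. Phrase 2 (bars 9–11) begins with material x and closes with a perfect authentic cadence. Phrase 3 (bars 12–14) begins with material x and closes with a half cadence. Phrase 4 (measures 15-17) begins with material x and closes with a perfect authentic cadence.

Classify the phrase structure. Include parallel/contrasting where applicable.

repeated period

The cadence pattern HC–PAC–HC–PAC is weak–strong twice, and phrases 3–4 restate phrases 1–2: a period heard twice, not a double period (which would end weakly at phrase 2).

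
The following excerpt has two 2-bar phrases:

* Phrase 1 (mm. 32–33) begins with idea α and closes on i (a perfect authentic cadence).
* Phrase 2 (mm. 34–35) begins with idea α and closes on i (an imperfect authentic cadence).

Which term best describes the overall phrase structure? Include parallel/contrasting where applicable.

phrase group

The second phrase closes with an imperfect authentic cadence, which is not stronger than the first phrase's perfect authentic cadence; without a weak→strong cadential pair there is no antecedent–consequent relationship, so this is a phrase group rather than a period.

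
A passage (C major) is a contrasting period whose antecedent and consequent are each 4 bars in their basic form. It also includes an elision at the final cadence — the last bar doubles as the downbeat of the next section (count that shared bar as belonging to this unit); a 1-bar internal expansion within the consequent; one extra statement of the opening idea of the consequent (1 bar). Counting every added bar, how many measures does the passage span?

10 measures

Basic contrasting period: 4 + 4 = 8 bars.
8 (basic form) + 1 (internal expansion) + 1 (extra statement) = 10.
The elision shares a bar with the next section but does not change this unit's count.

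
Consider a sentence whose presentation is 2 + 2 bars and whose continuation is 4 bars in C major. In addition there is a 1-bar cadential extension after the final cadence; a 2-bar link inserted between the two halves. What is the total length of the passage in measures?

Basic sentence: 2 + 2 + 4 = 8 bars.
8 (basic form) + 1 (cadential extension) + 2 (link) = 11.

11 measures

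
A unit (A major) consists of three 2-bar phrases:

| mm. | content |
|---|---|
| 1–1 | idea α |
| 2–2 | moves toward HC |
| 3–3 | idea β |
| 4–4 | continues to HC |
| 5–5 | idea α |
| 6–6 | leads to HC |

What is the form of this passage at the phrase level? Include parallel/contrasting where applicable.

phrase group

The final phrase closes with a half cadence, which is not stronger than the preceding half cadence; the 3 phrases lack an overall antecedent–consequent design and so form a phrase group.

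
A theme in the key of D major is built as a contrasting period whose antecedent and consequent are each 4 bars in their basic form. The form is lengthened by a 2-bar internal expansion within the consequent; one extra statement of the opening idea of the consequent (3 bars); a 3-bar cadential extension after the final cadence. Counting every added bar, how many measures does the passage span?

Basic contrasting period: 4 + 4 = 8 bars.
8 (basic form) + 2 (internal expansion) + 3 (extra statement) + 3 (cadential extension) = 16.

16 measures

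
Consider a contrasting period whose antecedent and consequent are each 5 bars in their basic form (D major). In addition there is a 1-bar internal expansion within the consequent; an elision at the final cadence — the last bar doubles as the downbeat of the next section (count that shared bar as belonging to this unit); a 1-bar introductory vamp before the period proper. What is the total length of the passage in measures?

Basic contrasting period: 5 + 5 = 10 bars.
10 (basic form) + 1 (internal expansion) + 1 (introduction) = 12.
The elision shares a bar with the next section but does not change this unit's count.

12 measures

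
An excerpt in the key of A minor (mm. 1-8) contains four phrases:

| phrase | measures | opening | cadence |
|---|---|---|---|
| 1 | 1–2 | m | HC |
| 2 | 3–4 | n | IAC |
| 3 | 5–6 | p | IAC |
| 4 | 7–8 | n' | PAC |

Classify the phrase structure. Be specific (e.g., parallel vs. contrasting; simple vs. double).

Four phrases in two halves: the first half (mm. 1-4) ends with an imperfect authentic cadence, the second (mm. 5-8) with a perfect authentic cadence — a large antecedent–consequent pair, i.e. a double period.
Phrase 3 begins with different material from phrase 1, making it contrasting.

contrasting double period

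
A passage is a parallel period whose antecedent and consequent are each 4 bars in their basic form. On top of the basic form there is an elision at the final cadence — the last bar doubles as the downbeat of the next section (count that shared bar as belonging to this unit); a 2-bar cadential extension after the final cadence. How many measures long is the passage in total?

Basic parallel period: 4 + 4 = 8 bars.
8 (basic form) + 2 (cadential extension) = 10.
The elision shares a bar with the next section but does not change this unit's count.

10 measures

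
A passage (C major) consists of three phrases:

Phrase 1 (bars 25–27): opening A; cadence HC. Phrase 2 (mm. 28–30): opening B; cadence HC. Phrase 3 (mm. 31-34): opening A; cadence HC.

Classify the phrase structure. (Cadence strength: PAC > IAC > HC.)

The final phrase closes with a half cadence, which is not stronger than the preceding half cadence; the 3 phrases lack an overall antecedent–consequent design and so form a phrase group.

phrase group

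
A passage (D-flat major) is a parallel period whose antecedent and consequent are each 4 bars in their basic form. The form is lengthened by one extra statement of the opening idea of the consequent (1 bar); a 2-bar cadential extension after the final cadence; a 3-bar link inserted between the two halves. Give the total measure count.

14 measures

Basic parallel period: 4 + 4 = 8 bars.
8 (basic form) + 1 (extra statement) + 2 (cadential extension) + 3 (link) = 14.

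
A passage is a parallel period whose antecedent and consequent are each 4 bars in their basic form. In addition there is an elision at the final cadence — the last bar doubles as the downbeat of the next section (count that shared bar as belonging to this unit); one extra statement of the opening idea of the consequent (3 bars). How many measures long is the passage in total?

11 measures

Basic parallel period: 4 + 4 = 8 bars.
8 (basic form) + 3 (extra statement) = 11.
The elision shares a bar with the next section but does not change this unit's count.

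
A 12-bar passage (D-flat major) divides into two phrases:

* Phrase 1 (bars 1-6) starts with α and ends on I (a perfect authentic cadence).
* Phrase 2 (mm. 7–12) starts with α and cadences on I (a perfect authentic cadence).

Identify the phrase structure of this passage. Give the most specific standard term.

repeated phrase

Both phrases have the same opening (α) and the same cadence (perfect authentic cadence): the second is a restatement, not a consequent, so this is a repeated phrase rather than a period.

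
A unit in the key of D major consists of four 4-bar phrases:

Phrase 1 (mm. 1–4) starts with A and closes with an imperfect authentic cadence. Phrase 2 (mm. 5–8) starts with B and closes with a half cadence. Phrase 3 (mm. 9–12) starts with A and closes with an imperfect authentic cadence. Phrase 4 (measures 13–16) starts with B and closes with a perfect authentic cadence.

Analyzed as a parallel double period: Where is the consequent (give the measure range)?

measures 9–16

In a double period the four phrases pair into a large antecedent (phrases 1–2, ending half cadence) and a large consequent (phrases 3–4, ending perfect authentic cadence). The consequent spans mm. 9–16.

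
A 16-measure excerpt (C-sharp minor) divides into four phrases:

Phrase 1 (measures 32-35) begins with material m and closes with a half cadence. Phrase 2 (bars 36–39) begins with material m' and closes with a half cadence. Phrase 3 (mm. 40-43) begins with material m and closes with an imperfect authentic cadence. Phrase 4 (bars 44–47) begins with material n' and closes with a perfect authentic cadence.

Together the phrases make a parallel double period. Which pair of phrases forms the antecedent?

In a double period the first pair of phrases (ending half cadence) is the large antecedent and the second pair (ending perfect authentic cadence) is the large consequent; the antecedent is phrases 1 and 2.

phrases 1 and 2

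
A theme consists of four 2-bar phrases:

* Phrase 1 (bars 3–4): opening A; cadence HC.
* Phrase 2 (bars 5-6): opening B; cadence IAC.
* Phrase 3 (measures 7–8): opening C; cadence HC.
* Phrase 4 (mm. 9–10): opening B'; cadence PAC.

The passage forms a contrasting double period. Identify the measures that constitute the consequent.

measures 7–10

In a double period the four phrases pair into a large antecedent (phrases 1–2, ending imperfect authentic cadence) and a large consequent (phrases 3–4, ending perfect authentic cadence). The consequent spans mm. 7–10.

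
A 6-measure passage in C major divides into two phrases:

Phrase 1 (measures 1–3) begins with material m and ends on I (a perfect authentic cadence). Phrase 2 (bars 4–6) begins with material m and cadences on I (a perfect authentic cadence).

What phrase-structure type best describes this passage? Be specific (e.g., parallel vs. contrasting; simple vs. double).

Both phrases have the same opening (m) and the same cadence (perfect authentic cadence): the second is a restatement, not a consequent, so this is a repeated phrase rather than a period.

repeated phrase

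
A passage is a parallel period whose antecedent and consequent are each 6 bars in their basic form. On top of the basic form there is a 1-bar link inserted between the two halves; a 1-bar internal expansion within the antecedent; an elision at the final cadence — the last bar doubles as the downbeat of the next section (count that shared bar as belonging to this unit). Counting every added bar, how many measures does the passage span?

Basic parallel period: 6 + 6 = 12 bars.
12 (basic form) + 1 (link) + 1 (internal expansion) = 14.
The elision shares a bar with the next section but does not change this unit's count.

14 measures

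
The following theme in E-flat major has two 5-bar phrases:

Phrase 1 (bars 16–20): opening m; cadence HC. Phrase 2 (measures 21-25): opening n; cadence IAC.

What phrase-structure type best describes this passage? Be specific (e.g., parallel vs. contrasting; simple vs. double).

contrasting period

Phrase 1 ends with a half cadence (weaker) and phrase 2 with an imperfect authentic cadence (stronger): antecedent + consequent = a period.
The two phrases open with different material (m / n), so the period is contrasting.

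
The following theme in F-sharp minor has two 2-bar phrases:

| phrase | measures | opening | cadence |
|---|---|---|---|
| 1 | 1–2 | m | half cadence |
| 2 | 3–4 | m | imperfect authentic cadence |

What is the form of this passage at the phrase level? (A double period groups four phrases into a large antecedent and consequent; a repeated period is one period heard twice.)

Phrase 1 ends with a half cadence (weaker) and phrase 2 with an imperfect authentic cadence (stronger): antecedent + consequent = a period.
The two phrases open with the same material (m / m), so the period is parallel.

parallel period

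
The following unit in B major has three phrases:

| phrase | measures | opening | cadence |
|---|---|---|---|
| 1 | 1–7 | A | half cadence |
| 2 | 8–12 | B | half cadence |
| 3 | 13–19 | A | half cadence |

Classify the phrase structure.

phrase group

The final phrase closes with a half cadence, which is not stronger than the preceding half cadence; the 3 phrases lack an overall antecedent–consequent design and so form a phrase group.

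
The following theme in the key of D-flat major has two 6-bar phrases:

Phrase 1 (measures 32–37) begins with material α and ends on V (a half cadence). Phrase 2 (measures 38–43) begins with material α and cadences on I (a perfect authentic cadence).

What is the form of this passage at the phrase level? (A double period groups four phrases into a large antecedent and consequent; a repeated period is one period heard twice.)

parallel period

Phrase 1 ends with a half cadence (weaker) and phrase 2 with a perfect authentic cadence (stronger): antecedent + consequent = a period.
The two phrases open with the same material (α / α), so the period is parallel.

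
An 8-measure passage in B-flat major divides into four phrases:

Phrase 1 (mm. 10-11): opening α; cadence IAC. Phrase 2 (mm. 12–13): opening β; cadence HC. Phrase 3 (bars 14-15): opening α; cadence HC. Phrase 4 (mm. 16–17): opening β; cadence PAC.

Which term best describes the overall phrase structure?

parallel double period

Four phrases in two halves: the first half (mm. 10-13) ends with a half cadence, the second (mm. 14–17) with a perfect authentic cadence — a large antecedent–consequent pair, i.e. a double period.
Phrase 3 begins with the same material as phrase 1, making it parallel.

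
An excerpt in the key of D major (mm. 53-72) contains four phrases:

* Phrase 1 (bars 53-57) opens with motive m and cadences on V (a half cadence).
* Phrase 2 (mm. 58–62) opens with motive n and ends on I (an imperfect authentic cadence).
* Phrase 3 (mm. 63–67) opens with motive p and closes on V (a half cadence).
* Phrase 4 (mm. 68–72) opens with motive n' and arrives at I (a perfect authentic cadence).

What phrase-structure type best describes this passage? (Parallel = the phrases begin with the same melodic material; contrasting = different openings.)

contrasting double period

Four phrases in two halves: the first half (bars 53–62) ends with an imperfect authentic cadence, the second (mm. 63–72) with a perfect authentic cadence — a large antecedent–consequent pair, i.e. a double period.
Phrase 3 begins with different material from phrase 1, making it contrasting.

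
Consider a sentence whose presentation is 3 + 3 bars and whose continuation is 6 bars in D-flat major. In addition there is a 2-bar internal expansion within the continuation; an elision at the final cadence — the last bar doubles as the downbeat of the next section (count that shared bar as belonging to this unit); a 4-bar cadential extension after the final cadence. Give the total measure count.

Basic sentence: 3 + 3 + 6 = 12 bars.
12 (basic form) + 2 (internal expansion) + 4 (cadential extension) = 18.
The elision shares a bar with the next section but does not change this unit's count.

18 measures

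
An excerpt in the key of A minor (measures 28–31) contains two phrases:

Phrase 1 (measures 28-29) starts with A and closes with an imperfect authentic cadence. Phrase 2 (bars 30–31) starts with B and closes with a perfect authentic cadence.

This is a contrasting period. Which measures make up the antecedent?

The phrase ending with the weaker cadence (imperfect authentic cadence) is the antecedent; the one ending more conclusively (perfect authentic cadence) is the consequent. The antecedent is measures 28–29.

measures 28–29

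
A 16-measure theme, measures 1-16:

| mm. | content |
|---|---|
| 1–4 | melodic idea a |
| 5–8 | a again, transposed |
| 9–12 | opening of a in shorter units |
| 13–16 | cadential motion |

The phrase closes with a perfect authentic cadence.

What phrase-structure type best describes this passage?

Basic idea (bars 1-4) + its repetition (bars 5–8) form the presentation; fragmentation and cadence (measures 9–16) form the continuation — the 16-bar whole is a sentence.

sentence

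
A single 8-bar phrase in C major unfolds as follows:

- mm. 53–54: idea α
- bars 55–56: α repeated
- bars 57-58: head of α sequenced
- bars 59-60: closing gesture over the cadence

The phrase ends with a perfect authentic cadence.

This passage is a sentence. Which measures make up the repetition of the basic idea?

The presentation of a sentence is the basic idea (bars 53–54) plus its repetition (bars 55–56); the repetition of the basic idea is therefore bars 55–56.

measures 55–56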